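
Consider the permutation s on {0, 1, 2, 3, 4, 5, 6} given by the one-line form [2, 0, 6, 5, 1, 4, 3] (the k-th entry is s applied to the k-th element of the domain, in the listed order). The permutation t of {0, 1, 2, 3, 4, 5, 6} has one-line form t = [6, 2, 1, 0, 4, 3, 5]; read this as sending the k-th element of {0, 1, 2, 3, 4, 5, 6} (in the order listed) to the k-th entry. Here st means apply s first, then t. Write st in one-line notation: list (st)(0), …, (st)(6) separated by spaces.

For each element, apply s then t: 0 → 2 → 1; 1 → 0 → 6; 2 → 6 → 5; 3 → 5 → 3; 4 → 1 → 2; 5 → 4 → 4; 6 → 3 → 0.
So st in one-line form is 1 6 5 3 2 4 0.

1 6 5 3 2 4 0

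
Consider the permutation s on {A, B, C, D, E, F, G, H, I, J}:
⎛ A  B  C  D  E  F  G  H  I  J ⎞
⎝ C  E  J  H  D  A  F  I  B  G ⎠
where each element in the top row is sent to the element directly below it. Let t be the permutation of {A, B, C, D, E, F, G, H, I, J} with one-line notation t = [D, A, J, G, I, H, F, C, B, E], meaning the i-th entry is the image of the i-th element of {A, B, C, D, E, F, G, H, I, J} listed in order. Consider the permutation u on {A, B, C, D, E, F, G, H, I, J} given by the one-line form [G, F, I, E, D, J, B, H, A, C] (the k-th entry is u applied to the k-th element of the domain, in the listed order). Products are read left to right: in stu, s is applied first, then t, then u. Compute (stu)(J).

Apply the permutations in order: s(J) = G, then t(G) = F, then u(F) = J. So (stu)(J) = J.

J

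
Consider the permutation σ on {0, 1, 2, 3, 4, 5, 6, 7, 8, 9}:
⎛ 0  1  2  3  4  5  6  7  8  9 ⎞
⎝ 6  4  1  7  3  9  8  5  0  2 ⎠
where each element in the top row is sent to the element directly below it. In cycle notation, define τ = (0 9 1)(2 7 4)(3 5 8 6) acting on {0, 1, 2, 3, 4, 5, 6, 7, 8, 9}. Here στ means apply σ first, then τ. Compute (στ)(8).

First apply σ: σ(8) = 0, then τ(0) = 9. Thus (στ)(8) = 9.

9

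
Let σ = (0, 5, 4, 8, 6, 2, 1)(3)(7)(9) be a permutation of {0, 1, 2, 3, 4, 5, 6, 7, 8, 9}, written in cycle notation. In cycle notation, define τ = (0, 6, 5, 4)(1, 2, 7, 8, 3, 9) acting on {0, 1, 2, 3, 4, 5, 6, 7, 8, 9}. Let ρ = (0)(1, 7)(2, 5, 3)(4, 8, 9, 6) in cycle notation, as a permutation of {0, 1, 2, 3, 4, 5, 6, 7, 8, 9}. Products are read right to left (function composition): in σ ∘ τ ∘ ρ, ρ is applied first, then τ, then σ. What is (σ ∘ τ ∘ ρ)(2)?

(σ ∘ τ ∘ ρ)(2) = σ(τ(ρ(2))). ρ(2) = 5, then τ(5) = 4, then σ(4) = 8, so the result is 8.

8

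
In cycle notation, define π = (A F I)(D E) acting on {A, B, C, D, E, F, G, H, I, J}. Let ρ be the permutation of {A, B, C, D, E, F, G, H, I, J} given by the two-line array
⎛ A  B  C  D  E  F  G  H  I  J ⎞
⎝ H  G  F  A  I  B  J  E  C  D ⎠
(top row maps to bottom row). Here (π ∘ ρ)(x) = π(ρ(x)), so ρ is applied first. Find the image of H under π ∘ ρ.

D

ρ(H) = E, then π(E) = D; composing gives (π ∘ ρ)(H) = D.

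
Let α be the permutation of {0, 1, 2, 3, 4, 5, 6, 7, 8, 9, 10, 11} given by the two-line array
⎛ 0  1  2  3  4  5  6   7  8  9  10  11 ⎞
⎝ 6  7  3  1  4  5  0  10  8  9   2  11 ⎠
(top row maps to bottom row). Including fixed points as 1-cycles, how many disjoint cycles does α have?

7

The cycle decomposition is (0 6)(1 7 10 2 3)(4)(5)(8)(9)(11), which has 7 cycles (counting 1-cycles).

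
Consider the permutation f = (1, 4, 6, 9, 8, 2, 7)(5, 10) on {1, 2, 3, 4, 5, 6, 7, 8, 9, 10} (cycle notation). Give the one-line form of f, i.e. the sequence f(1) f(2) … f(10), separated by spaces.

Image by image: 1→4, 2→7, 3→3, 4→6, 5→10, 6→9, 7→1, 8→2, 9→8, 10→5.
So the one-line form is 4 7 3 6 10 9 1 2 8 5.

4 7 3 6 10 9 1 2 8 5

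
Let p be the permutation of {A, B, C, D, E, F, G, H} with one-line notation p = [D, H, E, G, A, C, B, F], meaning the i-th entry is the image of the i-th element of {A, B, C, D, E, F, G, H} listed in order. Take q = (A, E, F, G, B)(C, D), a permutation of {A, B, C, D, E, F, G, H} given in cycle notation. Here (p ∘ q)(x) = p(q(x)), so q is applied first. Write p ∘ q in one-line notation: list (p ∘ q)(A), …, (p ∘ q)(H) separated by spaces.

A D G E C B H F

(p ∘ q)(x) = p(q(x)). Computing each image: p(q(A)) = p(E) = A, p(q(B)) = p(A) = D, p(q(C)) = p(D) = G, p(q(D)) = p(C) = E, p(q(E)) = p(F) = C, p(q(F)) = p(G) = B, p(q(G)) = p(B) = H, p(q(H)) = p(H) = F.
Hence p ∘ q = [A D G E C B H F].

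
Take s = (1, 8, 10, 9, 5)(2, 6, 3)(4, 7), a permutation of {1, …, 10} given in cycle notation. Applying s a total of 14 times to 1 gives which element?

1 lies in the 5-cycle (1, 8, 10, 9, 5).
On a 5-cycle, s^5 is the identity, so s^14 = s^4 there (14 ≡ 4 mod 5).
Stepping 4 places around the cycle: 1 → 8 → 10 → 9 → 5.

5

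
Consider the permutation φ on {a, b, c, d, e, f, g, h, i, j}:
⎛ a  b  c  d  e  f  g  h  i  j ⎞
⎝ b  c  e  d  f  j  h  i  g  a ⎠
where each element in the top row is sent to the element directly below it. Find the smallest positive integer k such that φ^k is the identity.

The disjoint-cycle form of φ has cycle lengths 6, 3, 1.
The order of φ is the least common multiple of its cycle lengths: lcm(6, 3) = 6.

6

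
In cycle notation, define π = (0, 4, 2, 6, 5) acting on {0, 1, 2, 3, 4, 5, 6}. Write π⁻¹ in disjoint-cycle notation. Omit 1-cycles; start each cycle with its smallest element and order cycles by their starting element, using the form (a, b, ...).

(0, 5, 6, 2, 4)

Inverting a permutation written in cycle notation just reverses the order within every cycle.
After reversing and putting each cycle's least element first, π⁻¹ = (0, 5, 6, 2, 4).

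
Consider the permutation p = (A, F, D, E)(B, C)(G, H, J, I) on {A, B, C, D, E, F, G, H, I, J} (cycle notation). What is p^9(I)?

I lies in the 4-cycle (G, H, J, I).
Since the cycle has length 4, p^9 acts on it the same as p^1 (9 mod 4 = 1).
Stepping 1 place around the cycle: I → G.

G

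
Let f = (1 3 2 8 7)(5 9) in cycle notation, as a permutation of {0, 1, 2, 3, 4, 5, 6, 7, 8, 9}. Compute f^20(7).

7 lies in the 5-cycle (1 3 2 8 7).
Since the cycle has length 5, f^20 acts on it the same as f^0 (20 mod 5 = 0).
So f^20(7) = 7.

7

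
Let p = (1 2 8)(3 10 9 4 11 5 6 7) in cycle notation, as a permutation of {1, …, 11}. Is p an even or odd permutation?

odd

The cycle lengths are 8, 3.
A cycle is odd iff its length is even; p has 1 even-length cycle, so sgn(p) = (−1)^1 and p is odd.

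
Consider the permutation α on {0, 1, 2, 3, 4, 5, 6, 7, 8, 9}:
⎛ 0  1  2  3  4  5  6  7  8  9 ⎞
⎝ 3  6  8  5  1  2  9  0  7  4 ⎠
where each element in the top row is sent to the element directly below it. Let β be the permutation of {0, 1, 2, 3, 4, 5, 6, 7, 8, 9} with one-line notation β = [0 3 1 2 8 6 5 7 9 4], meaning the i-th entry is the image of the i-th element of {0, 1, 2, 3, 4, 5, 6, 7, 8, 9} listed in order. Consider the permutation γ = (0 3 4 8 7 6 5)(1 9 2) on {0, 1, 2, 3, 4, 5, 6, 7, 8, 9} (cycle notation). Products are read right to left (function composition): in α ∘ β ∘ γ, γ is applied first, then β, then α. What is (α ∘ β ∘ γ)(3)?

7

Chase 3: γ(3) = 4; β(4) = 8; α(8) = 7. Hence (α ∘ β ∘ γ)(3) = 7.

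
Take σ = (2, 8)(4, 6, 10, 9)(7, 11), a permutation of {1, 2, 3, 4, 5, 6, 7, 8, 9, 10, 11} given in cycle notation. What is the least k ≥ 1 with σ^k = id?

The cycle type of σ is (4, 2, 2, 1, 1, 1).
The order is lcm(4, 2, 2) = 4.

4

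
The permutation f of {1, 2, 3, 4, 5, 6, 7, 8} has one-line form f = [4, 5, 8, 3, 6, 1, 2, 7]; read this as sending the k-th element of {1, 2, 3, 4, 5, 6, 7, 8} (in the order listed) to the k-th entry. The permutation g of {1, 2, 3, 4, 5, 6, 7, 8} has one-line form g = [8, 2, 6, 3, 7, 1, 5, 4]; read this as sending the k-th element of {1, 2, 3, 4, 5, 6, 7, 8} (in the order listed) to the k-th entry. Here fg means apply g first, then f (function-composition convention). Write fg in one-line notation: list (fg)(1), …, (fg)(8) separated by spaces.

7 5 1 8 2 4 6 3

(fg)(x) = f(g(x)). Computing each image: f(g(1)) = f(8) = 7, f(g(2)) = f(2) = 5, f(g(3)) = f(6) = 1, f(g(4)) = f(3) = 8, f(g(5)) = f(7) = 2, f(g(6)) = f(1) = 4, f(g(7)) = f(5) = 6, f(g(8)) = f(4) = 3.
Hence fg = [7 5 1 8 2 4 6 3].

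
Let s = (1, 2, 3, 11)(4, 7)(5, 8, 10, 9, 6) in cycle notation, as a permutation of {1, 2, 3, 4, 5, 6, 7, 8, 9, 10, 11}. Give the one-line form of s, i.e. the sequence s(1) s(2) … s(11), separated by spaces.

2 3 11 7 8 5 4 10 6 9 1

Each element maps to the next entry in its cycle (wrapping to the front): 1→2, 2→3, 3→11, 4→7, 5→8, 6→5, 7→4, 8→10, 9→6, 10→9, 11→1.
Listing these in domain order gives 2 3 11 7 8 5 4 10 6 9 1.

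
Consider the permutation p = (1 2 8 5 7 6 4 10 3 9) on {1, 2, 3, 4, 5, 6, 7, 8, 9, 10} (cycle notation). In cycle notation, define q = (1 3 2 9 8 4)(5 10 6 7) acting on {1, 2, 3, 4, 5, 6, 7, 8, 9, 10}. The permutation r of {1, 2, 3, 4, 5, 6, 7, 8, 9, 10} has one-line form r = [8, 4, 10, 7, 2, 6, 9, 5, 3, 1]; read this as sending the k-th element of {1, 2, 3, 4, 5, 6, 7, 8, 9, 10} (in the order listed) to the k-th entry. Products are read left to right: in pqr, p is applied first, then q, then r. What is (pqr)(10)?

(pqr)(10) = r(q(p(10))). p(10) = 3, then q(3) = 2, then r(2) = 4, so the result is 4.

4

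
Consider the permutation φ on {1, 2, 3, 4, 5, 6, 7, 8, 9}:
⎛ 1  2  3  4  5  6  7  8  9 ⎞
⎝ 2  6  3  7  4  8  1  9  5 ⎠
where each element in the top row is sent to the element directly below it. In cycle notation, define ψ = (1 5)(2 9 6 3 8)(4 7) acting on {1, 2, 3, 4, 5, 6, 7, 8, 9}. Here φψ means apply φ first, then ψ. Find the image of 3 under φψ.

(φψ)(3) = ψ(φ(3)). φ(3) = 3, then ψ(3) = 8. So (φψ)(3) = 8.

8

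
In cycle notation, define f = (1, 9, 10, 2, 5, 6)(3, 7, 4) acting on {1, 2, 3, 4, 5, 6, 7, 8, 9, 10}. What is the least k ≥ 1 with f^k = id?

6

The disjoint cycles have lengths 6, 3, 1.
Since disjoint cycles commute, ord(f) = lcm(6, 3) = 6.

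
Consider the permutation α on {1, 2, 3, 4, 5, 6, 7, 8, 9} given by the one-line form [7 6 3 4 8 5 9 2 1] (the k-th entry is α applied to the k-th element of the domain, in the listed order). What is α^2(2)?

Tracing 2 → 6 → … returns to 2 after 4 steps, so 2 lies in a 4-cycle (2 6 5 8).
Advancing 2 steps from 2: 2 → 6 → 5.

5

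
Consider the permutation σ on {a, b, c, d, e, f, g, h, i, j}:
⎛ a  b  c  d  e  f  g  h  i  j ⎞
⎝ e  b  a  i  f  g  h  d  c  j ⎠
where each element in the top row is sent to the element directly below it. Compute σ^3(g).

i

Tracing g → h → … returns to g after 8 steps, so g lies in an 8-cycle (a, e, f, g, h, d, i, c).
Advancing 3 steps from g: g → h → d → i.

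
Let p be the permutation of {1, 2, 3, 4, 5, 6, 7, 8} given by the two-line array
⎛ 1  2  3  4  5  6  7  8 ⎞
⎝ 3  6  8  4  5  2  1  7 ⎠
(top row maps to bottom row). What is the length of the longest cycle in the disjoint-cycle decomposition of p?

4

Decomposing into disjoint cycles gives (1, 3, 8, 7)(2, 6); the longest has length 4.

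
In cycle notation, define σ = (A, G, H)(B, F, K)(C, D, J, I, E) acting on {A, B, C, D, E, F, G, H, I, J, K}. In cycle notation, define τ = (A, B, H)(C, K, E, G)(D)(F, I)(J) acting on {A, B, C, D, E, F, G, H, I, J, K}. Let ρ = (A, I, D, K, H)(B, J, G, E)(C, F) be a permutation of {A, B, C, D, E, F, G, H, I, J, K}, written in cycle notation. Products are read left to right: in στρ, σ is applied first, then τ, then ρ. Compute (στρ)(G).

I

(στρ)(G) = ρ(τ(σ(G))). σ(G) = H, then τ(H) = A, then ρ(A) = I, so the result is I.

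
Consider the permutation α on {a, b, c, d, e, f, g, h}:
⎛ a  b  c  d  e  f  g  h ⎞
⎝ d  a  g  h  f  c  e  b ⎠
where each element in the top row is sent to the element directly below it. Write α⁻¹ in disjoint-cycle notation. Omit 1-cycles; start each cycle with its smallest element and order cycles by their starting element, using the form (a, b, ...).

(a, b, h, d)(c, f, e, g)

The cycle decomposition of α is (a, d, h, b)(c, g, e, f).
Reversing each cycle (and rotating so the smallest element leads) gives α⁻¹ = (a, b, h, d)(c, f, e, g).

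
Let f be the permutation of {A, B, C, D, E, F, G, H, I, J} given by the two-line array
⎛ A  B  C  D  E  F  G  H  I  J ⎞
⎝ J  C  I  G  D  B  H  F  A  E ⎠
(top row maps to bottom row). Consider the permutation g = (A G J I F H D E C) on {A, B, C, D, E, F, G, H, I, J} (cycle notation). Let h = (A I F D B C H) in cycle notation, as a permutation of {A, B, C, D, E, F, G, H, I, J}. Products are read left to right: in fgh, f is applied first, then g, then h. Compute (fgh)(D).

J

(fgh)(D) = h(g(f(D))). f(D) = G, then g(G) = J, then h(J) = J, so the result is J.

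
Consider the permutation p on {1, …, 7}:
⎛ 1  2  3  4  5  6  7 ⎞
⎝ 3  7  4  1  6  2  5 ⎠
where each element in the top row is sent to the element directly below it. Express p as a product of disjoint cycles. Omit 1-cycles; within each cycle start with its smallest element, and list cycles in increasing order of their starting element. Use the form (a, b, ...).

(1, 3, 4)(2, 7, 5, 6)

Iterating p from 1 gives 1 → 3 → 4 → 1; that is the 3-cycle (1, 3, 4).
Repeating from the next unused element and collecting all non-trivial cycles gives (1, 3, 4)(2, 7, 5, 6).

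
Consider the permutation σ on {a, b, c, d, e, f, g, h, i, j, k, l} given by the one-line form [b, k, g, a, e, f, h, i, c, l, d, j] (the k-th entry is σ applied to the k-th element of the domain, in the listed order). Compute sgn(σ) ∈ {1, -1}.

In disjoint-cycle form the cycle lengths are 4, 4, 2, 1, 1.
A cycle is odd iff its length is even; σ has 3 even-length cycles, so sgn(σ) = (−1)^3 and σ is odd.

-1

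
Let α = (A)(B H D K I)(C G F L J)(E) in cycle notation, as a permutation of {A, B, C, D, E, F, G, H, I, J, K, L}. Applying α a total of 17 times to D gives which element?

D lies in the 5-cycle (B H D K I).
Powers repeat with period 5 on this cycle, and 17 mod 5 = 2, so α^17(D) = α^2(D).
Advancing 2 steps from D: D → K → I.

I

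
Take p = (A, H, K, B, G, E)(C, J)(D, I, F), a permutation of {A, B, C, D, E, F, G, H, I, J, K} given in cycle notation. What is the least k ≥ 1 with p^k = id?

The disjoint cycles have lengths 6, 3, 2.
Since disjoint cycles commute, ord(p) = lcm(6, 3, 2) = 6.

6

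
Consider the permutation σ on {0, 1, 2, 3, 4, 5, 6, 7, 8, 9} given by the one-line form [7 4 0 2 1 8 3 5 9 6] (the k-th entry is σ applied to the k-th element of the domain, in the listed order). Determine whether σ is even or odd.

In disjoint-cycle form the cycle lengths are 8, 2.
A cycle of length ℓ contributes ℓ−1 transpositions, so σ is a product of 7 + 1 = 8 transpositions — even.

even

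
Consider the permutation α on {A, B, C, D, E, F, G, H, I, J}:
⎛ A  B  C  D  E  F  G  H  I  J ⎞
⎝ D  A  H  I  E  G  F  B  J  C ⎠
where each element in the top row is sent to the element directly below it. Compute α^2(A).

Tracing A → D → … returns to A after 7 steps, so A lies in a 7-cycle (A, D, I, J, C, H, B).
Advancing 2 steps from A: A → D → I.

I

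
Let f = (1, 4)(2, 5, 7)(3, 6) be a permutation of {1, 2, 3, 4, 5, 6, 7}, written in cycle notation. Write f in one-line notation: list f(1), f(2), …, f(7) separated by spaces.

4 5 6 1 7 3 2

Each element maps to the next entry in its cycle (wrapping to the front): 1→4, 2→5, 3→6, 4→1, 5→7, 6→3, 7→2.
Listing these in domain order gives 4 5 6 1 7 3 2.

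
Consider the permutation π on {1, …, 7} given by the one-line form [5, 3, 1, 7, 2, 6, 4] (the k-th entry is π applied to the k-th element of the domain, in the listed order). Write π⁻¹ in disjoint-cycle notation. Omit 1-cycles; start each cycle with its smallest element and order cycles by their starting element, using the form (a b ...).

The cycle decomposition of π is (1 5 2 3)(4 7).
Reversing each cycle (and rotating so the smallest element leads) gives π⁻¹ = (1 3 2 5)(4 7).

(1 3 2 5)(4 7)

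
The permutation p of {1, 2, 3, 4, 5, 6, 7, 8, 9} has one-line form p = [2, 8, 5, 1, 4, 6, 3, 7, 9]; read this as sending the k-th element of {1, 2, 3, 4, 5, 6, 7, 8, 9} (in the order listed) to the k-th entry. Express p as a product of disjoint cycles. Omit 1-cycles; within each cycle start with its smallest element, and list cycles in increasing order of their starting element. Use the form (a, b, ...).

Start at 1 and follow images: 1 → 2 → 8 → 7 → 3 → 5 → 4 → 1, giving the cycle (1, 2, 8, 7, 3, 5, 4).
Continuing from each remaining unvisited element yields (1, 2, 8, 7, 3, 5, 4).

(1, 2, 8, 7, 3, 5, 4)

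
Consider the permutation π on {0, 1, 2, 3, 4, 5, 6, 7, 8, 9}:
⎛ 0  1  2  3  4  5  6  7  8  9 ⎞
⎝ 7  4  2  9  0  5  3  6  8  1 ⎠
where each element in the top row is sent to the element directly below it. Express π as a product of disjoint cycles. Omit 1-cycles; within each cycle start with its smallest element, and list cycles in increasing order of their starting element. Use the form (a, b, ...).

(0, 7, 6, 3, 9, 1, 4)

From 0: 0 → 7 → 6 → 3 → 9 → 1 → 4 → 0, closing the cycle (0, 7, 6, 3, 9, 1, 4).
Continuing from each remaining unvisited element yields (0, 7, 6, 3, 9, 1, 4).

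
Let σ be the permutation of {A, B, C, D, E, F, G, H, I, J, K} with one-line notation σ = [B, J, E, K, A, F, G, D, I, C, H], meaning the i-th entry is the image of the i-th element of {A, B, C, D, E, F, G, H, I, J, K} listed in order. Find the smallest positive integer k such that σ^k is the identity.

Writing σ as disjoint cycles, the cycle lengths are 5, 3, 1, 1, 1.
Since disjoint cycles commute, ord(σ) = lcm(5, 3) = 15.

15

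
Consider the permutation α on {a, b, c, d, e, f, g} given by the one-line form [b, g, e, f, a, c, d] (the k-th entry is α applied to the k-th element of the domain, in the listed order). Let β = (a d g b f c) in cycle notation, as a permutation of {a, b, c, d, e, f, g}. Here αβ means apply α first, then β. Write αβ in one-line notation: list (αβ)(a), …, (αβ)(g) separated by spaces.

f b e c d a g

For each element, apply α then β: a → b → f; b → g → b; c → e → e; d → f → c; e → a → d; f → c → a; g → d → g.
Collecting the images, αβ = [f b e c d a g].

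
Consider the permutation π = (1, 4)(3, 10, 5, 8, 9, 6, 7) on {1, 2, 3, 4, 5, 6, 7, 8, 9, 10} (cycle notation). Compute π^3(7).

5

7 lies in the 7-cycle (3, 10, 5, 8, 9, 6, 7).
Advancing 3 steps from 7: 7 → 3 → 10 → 5.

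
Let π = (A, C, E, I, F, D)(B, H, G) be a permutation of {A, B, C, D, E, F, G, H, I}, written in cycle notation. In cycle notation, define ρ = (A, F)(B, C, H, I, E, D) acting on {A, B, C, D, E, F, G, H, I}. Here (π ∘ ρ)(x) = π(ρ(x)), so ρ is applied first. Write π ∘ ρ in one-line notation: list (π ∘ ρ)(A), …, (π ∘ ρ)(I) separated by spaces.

(π ∘ ρ)(x) = π(ρ(x)). Computing each image: π(ρ(A)) = π(F) = D, π(ρ(B)) = π(C) = E, π(ρ(C)) = π(H) = G, π(ρ(D)) = π(B) = H, π(ρ(E)) = π(D) = A, π(ρ(F)) = π(A) = C, π(ρ(G)) = π(G) = B, π(ρ(H)) = π(I) = F, π(ρ(I)) = π(E) = I.
Hence π ∘ ρ = [D E G H A C B F I].

D E G H A C B F I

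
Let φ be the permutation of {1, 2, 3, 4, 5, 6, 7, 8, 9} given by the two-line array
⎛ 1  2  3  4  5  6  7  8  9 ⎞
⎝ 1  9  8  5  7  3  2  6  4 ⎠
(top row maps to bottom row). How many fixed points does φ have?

1

The fixed points (elements with φ(x) = x) are {1}, so there is 1.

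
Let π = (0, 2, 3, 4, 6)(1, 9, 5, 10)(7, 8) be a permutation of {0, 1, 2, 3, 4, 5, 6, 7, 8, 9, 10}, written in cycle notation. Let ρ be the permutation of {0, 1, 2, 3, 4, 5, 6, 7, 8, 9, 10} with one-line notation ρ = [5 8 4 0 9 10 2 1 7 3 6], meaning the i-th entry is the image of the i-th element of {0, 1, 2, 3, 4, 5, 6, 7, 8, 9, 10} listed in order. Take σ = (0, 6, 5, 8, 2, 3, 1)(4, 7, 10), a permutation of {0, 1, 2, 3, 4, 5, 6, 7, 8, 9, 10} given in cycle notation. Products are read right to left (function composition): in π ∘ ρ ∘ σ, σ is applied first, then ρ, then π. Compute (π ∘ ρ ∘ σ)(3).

7

Chase 3: σ(3) = 1; ρ(1) = 8; π(8) = 7. Hence (π ∘ ρ ∘ σ)(3) = 7.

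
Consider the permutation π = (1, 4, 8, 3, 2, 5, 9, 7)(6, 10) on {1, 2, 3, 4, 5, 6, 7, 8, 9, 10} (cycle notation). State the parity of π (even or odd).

even

The cycle lengths are 8, 2.
A cycle is odd iff its length is even; π has 2 even-length cycles, so sgn(π) = (−1)^2 and π is even.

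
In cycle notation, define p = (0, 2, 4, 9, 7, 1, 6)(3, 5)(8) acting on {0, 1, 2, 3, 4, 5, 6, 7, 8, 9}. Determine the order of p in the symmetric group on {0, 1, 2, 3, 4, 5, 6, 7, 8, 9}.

The cycle type of p is (7, 2, 1).
Since disjoint cycles commute, ord(p) = lcm(7, 2) = 14.

14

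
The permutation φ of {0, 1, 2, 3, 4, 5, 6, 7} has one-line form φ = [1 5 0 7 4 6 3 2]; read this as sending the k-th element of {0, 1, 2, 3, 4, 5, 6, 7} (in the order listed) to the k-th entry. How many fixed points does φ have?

1

The fixed points (elements with φ(x) = x) are {4}, so there is 1.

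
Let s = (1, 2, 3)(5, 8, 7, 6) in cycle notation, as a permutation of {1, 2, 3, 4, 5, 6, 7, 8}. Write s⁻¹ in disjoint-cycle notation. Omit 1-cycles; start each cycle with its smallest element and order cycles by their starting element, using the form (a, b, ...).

(1, 3, 2)(5, 6, 7, 8)

If s sends a → b within a cycle, s⁻¹ sends b → a; equivalently, reverse each cycle.
After reversing and putting each cycle's least element first, s⁻¹ = (1, 3, 2)(5, 6, 7, 8).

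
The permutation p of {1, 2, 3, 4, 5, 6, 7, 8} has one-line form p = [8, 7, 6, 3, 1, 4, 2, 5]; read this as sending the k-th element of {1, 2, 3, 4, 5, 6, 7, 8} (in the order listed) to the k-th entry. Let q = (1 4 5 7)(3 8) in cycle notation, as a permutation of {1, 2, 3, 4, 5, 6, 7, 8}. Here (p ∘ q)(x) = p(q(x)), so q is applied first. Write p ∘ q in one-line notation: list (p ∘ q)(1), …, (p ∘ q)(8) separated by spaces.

3 7 5 1 2 4 8 6

(p ∘ q)(x) = p(q(x)). Computing each image: p(q(1)) = p(4) = 3, p(q(2)) = p(2) = 7, p(q(3)) = p(8) = 5, p(q(4)) = p(5) = 1, p(q(5)) = p(7) = 2, p(q(6)) = p(6) = 4, p(q(7)) = p(1) = 8, p(q(8)) = p(3) = 6.
Hence p ∘ q = [3 7 5 1 2 4 8 6].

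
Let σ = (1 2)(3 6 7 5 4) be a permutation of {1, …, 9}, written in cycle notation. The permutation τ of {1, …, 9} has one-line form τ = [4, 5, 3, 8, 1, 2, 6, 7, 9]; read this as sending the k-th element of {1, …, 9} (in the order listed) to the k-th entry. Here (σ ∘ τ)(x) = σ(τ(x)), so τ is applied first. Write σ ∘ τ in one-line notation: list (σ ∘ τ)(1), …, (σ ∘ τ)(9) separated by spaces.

For each element, apply τ then σ: 1 → 4 → 3; 2 → 5 → 4; 3 → 3 → 6; 4 → 8 → 8; 5 → 1 → 2; 6 → 2 → 1; 7 → 6 → 7; 8 → 7 → 5; 9 → 9 → 9.
So σ ∘ τ in one-line form is 3 4 6 8 2 1 7 5 9.

3 4 6 8 2 1 7 5 9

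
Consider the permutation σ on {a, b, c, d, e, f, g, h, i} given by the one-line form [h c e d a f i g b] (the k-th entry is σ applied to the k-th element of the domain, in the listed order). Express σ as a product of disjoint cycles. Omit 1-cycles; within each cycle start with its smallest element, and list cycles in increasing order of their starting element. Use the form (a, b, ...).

(a, h, g, i, b, c, e)

From a: a → h → g → i → b → c → e → a, closing the cycle (a, h, g, i, b, c, e).
Repeating from the next unused element and collecting all non-trivial cycles gives (a, h, g, i, b, c, e).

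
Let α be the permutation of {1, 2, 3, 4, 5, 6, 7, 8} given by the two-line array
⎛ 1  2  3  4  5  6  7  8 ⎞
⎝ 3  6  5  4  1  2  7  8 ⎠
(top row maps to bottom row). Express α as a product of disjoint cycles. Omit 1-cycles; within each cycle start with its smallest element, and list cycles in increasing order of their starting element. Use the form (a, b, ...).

Iterating α from 1 gives 1 → 3 → 5 → 1; that is the 3-cycle (1, 3, 5).
Repeating from the next unused element and collecting all non-trivial cycles gives (1, 3, 5)(2, 6).

(1, 3, 5)(2, 6)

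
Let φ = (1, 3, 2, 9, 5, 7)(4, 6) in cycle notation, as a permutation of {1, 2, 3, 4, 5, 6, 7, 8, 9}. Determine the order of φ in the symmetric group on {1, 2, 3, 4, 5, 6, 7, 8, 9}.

6

The cycle type of φ is (6, 2, 1).
The order of φ is the least common multiple of its cycle lengths: lcm(6, 2) = 6.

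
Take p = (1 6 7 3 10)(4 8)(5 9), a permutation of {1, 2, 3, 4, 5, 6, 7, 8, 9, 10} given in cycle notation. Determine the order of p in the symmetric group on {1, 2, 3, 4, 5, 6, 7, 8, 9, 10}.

10

The cycle type of p is (5, 2, 2, 1).
Since disjoint cycles commute, ord(p) = lcm(5, 2, 2) = 10.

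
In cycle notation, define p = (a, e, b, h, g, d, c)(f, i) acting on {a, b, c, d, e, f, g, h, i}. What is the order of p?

The disjoint cycles have lengths 7, 2.
The order is lcm(7, 2) = 14.

14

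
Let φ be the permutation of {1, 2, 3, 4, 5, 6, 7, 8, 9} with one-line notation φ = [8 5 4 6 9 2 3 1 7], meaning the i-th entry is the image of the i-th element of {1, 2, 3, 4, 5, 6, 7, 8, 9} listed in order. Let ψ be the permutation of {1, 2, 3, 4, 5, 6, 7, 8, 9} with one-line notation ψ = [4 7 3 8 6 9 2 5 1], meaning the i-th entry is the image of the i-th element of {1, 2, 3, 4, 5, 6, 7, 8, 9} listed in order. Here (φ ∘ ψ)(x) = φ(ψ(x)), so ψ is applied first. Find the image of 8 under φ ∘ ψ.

First apply ψ: ψ(8) = 5, then φ(5) = 9. Thus (φ ∘ ψ)(8) = 9.

9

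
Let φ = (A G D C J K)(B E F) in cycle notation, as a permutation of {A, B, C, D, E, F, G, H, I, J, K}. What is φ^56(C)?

K

C lies in the 6-cycle (A G D C J K).
On a 6-cycle, φ^6 is the identity, so φ^56 = φ^2 there (56 ≡ 2 mod 6).
Advancing 2 steps from C: C → J → K.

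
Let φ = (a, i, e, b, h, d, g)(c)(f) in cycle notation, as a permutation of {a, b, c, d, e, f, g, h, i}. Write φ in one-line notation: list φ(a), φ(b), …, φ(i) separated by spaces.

i h c g b f a d e

Each element maps to the next entry in its cycle (wrapping to the front): a→i, b→h, c→c, d→g, e→b, f→f, g→a, h→d, i→e.
Listing these in domain order gives i h c g b f a d e.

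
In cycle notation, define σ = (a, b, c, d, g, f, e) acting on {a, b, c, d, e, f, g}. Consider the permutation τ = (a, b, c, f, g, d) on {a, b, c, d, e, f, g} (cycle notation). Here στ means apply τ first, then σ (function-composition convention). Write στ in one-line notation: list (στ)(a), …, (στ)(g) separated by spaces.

(στ)(x) = σ(τ(x)). Computing each image: σ(τ(a)) = σ(b) = c, σ(τ(b)) = σ(c) = d, σ(τ(c)) = σ(f) = e, σ(τ(d)) = σ(a) = b, σ(τ(e)) = σ(e) = a, σ(τ(f)) = σ(g) = f, σ(τ(g)) = σ(d) = g.
Hence στ = [c d e b a f g].

c d e b a f g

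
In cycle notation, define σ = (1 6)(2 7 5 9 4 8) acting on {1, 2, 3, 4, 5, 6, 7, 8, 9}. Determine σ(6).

Within (1 6), 6 ↦ 1.

1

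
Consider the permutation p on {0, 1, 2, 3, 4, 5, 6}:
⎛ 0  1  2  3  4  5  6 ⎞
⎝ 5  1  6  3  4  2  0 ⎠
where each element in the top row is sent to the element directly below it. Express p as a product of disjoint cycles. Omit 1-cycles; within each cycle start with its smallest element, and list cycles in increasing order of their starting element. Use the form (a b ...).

(0 5 2 6)

Start at 0 and follow images: 0 → 5 → 2 → 6 → 0, giving the cycle (0 5 2 6).
Continuing from each remaining unvisited element yields (0 5 2 6).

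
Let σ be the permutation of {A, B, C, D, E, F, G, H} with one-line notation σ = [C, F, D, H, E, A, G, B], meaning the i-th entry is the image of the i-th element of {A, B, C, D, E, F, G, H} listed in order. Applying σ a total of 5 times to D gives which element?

C

Tracing D → H → … returns to D after 6 steps, so D lies in a 6-cycle (A, C, D, H, B, F).
Advancing 5 steps from D: D → H → B → F → A → C.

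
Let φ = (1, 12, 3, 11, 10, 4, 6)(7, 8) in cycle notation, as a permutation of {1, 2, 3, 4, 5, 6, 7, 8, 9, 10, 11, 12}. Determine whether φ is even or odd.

The cycle lengths are 7, 2, 1, 1, 1.
A cycle of length ℓ contributes ℓ−1 transpositions, so φ is a product of 6 + 1 = 7 transpositions — odd.

odd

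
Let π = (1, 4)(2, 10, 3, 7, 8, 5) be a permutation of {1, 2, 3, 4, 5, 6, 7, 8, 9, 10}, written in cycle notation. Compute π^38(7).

7 lies in the 6-cycle (2, 10, 3, 7, 8, 5).
Powers repeat with period 6 on this cycle, and 38 mod 6 = 2, so π^38(7) = π^2(7).
Advancing 2 steps from 7: 7 → 8 → 5.

5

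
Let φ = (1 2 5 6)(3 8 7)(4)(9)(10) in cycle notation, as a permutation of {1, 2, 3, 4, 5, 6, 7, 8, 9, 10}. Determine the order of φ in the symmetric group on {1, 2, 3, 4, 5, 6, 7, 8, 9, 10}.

The cycle type of φ is (4, 3, 1, 1, 1).
The order of φ is the least common multiple of its cycle lengths: lcm(4, 3) = 12.

12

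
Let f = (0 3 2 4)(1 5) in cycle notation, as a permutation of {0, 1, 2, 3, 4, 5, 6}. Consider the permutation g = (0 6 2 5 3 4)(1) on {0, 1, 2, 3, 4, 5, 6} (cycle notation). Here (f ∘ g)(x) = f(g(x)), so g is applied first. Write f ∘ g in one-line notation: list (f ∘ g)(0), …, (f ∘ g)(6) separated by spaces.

6 5 1 0 3 2 4

(f ∘ g)(x) = f(g(x)). Computing each image: f(g(0)) = f(6) = 6, f(g(1)) = f(1) = 5, f(g(2)) = f(5) = 1, f(g(3)) = f(4) = 0, f(g(4)) = f(0) = 3, f(g(5)) = f(3) = 2, f(g(6)) = f(2) = 4.
Hence f ∘ g = [6 5 1 0 3 2 4].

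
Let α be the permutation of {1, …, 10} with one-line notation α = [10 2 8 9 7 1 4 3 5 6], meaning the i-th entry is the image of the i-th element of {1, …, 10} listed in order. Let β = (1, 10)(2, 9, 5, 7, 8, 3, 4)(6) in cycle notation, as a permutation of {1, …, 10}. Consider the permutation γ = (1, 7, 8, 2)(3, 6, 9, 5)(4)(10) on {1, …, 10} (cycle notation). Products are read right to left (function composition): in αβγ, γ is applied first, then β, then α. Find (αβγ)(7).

Chase 7: γ(7) = 8; β(8) = 3; α(3) = 8. Hence (αβγ)(7) = 8.

8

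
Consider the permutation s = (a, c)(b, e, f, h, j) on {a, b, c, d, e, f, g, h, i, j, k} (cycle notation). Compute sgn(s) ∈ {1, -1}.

The cycle lengths are 5, 2, 1, 1, 1, 1.
A cycle is odd iff its length is even; s has 1 even-length cycle, so sgn(s) = (−1)^1 and s is odd.

-1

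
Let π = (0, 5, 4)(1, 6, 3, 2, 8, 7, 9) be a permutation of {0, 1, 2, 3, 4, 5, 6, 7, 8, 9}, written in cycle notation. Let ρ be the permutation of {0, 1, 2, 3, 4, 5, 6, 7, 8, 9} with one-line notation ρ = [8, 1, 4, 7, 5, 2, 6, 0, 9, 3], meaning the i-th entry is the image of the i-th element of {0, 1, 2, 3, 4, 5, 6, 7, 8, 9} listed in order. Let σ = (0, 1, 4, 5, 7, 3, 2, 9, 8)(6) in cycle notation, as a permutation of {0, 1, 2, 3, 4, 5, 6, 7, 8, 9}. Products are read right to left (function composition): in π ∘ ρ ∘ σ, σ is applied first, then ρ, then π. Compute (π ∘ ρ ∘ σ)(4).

Chase 4: σ(4) = 5; ρ(5) = 2; π(2) = 8. Hence (π ∘ ρ ∘ σ)(4) = 8.

8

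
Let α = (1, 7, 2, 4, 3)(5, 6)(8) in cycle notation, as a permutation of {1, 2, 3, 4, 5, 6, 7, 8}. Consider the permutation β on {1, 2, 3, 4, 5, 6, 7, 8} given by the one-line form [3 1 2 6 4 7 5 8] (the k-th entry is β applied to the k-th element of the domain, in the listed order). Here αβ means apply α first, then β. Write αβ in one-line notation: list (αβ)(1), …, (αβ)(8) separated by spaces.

5 6 3 2 7 4 1 8

(αβ)(x) = β(α(x)). Computing each image: β(α(1)) = β(7) = 5, β(α(2)) = β(4) = 6, β(α(3)) = β(1) = 3, β(α(4)) = β(3) = 2, β(α(5)) = β(6) = 7, β(α(6)) = β(5) = 4, β(α(7)) = β(2) = 1, β(α(8)) = β(8) = 8.
Hence αβ = [5 6 3 2 7 4 1 8].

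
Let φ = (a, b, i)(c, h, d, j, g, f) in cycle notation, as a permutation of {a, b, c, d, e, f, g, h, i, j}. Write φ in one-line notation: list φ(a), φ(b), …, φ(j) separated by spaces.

b i h j e c f d a g

Each element maps to the next entry in its cycle (wrapping to the front): a↦b, b↦i, c↦h, d↦j, e↦e, f↦c, g↦f, h↦d, i↦a, j↦g.
So the one-line form is b i h j e c f d a g.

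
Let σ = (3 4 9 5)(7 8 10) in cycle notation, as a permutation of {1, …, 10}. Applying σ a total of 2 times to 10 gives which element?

10 lies in the 3-cycle (7 8 10).
Advancing 2 steps from 10: 10 → 7 → 8.

8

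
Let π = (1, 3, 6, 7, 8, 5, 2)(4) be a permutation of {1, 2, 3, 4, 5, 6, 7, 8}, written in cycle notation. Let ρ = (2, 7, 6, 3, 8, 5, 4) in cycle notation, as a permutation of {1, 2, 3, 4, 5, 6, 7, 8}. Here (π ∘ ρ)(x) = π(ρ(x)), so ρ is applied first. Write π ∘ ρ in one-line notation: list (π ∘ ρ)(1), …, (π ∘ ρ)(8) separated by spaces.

(π ∘ ρ)(x) = π(ρ(x)). Computing each image: π(ρ(1)) = π(1) = 3, π(ρ(2)) = π(7) = 8, π(ρ(3)) = π(8) = 5, π(ρ(4)) = π(2) = 1, π(ρ(5)) = π(4) = 4, π(ρ(6)) = π(3) = 6, π(ρ(7)) = π(6) = 7, π(ρ(8)) = π(5) = 2.
Hence π ∘ ρ = [3 8 5 1 4 6 7 2].

3 8 5 1 4 6 7 2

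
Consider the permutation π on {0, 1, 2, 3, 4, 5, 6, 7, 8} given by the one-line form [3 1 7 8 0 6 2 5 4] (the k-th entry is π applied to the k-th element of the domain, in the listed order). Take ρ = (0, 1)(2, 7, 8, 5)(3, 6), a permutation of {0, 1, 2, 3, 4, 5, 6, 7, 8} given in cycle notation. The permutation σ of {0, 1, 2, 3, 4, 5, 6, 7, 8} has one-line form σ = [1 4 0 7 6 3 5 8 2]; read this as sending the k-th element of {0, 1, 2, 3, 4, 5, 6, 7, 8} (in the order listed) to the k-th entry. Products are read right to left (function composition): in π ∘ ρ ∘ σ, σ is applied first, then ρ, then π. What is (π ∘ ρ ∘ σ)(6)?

Apply the permutations in order: σ(6) = 5, then ρ(5) = 2, then π(2) = 7. So (π ∘ ρ ∘ σ)(6) = 7.

7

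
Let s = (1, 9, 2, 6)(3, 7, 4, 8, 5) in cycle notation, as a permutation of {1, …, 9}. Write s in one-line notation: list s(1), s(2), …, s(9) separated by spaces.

Reading each image from the cycles: 1→9, 2→6, 3→7, 4→8, 5→3, 6→1, 7→4, 8→5, 9→2.
So the one-line form is 9 6 7 8 3 1 4 5 2.

9 6 7 8 3 1 4 5 2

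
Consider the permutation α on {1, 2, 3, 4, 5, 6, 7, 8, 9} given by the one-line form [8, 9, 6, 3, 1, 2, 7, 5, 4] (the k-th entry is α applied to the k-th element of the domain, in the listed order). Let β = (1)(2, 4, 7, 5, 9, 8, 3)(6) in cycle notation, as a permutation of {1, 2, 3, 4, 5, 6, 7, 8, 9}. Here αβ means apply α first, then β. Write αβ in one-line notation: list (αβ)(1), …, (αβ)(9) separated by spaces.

Chase each element through α then β: 1 → 8 → 3; 2 → 9 → 8; 3 → 6 → 6; 4 → 3 → 2; 5 → 1 → 1; 6 → 2 → 4; 7 → 7 → 5; 8 → 5 → 9; 9 → 4 → 7.
So αβ in one-line form is 3 8 6 2 1 4 5 9 7.

3 8 6 2 1 4 5 9 7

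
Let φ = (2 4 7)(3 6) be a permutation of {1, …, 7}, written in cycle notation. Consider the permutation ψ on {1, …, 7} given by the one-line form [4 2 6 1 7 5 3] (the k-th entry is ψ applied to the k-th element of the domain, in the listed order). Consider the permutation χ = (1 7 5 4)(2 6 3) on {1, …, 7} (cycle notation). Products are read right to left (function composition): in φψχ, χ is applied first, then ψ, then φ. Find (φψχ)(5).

1

Apply the permutations in order: χ(5) = 4, then ψ(4) = 1, then φ(1) = 1. So (φψχ)(5) = 1.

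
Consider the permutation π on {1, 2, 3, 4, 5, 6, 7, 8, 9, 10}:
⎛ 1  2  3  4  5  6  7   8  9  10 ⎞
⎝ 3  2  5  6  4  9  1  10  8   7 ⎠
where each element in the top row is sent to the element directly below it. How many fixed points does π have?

The fixed points (elements with π(x) = x) are {2}, so there is 1.

1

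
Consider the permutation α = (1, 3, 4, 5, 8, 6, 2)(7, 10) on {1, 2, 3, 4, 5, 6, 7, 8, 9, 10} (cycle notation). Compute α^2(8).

8 lies in the 7-cycle (1, 3, 4, 5, 8, 6, 2).
Stepping 2 places around the cycle: 8 → 6 → 2.

2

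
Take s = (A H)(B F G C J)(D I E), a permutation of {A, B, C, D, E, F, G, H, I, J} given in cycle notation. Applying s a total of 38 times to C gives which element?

C lies in the 5-cycle (B F G C J).
Powers repeat with period 5 on this cycle, and 38 mod 5 = 3, so s^38(C) = s^3(C).
Advancing 3 steps from C: C → J → B → F.

F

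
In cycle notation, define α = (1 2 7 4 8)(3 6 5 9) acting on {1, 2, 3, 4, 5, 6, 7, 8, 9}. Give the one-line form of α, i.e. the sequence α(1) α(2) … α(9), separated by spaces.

Image by image: 1↦2, 2↦7, 3↦6, 4↦8, 5↦9, 6↦5, 7↦4, 8↦1, 9↦3.
So the one-line form is 2 7 6 8 9 5 4 1 3.

2 7 6 8 9 5 4 1 3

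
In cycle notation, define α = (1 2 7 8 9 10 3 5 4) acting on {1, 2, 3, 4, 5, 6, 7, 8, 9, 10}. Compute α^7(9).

7

9 lies in the 9-cycle (1 2 7 8 9 10 3 5 4).
Advancing 7 steps from 9: 9 → 10 → 3 → 5 → 4 → 1 → 2 → 7.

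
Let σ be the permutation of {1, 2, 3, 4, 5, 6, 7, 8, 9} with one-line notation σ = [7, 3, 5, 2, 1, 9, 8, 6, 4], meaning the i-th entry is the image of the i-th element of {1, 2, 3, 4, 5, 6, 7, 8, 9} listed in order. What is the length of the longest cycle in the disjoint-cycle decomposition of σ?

9

Decomposing into disjoint cycles gives (1 7 8 6 9 4 2 3 5); the longest has length 9.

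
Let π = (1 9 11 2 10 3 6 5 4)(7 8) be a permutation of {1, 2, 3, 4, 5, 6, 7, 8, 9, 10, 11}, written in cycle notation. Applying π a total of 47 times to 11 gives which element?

11 lies in the 9-cycle (1 9 11 2 10 3 6 5 4).
On a 9-cycle, π^9 is the identity, so π^47 = π^2 there (47 ≡ 2 mod 9).
Stepping 2 places around the cycle: 11 → 2 → 10.

10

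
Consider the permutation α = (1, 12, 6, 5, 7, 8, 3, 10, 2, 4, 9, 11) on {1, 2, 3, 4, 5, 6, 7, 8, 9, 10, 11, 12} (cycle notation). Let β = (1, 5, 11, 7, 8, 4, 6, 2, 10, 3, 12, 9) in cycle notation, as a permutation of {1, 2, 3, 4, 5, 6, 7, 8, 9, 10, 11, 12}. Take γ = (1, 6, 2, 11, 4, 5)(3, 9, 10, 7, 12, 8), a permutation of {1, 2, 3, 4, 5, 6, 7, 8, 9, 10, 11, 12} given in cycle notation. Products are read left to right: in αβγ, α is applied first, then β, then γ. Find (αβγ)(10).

7

(αβγ)(10) = γ(β(α(10))). α(10) = 2, then β(2) = 10, then γ(10) = 7, so the result is 7.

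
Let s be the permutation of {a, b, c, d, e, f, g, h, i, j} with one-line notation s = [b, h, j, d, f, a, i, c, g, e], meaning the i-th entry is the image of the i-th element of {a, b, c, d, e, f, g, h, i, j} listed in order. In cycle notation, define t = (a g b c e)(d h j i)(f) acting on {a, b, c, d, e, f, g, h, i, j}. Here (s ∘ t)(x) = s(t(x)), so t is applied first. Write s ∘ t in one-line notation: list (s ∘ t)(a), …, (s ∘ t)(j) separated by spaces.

For each element, apply t then s: a → g → i; b → c → j; c → e → f; d → h → c; e → a → b; f → f → a; g → b → h; h → j → e; i → d → d; j → i → g.
Collecting the images, s ∘ t = [i j f c b a h e d g].

i j f c b a h e d g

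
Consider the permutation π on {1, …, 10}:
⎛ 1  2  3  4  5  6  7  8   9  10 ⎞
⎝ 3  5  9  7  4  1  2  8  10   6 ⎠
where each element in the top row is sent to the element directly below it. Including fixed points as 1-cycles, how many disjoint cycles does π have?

The cycle decomposition is (1 3 9 10 6)(2 5 4 7)(8), which has 3 cycles (counting 1-cycles).

3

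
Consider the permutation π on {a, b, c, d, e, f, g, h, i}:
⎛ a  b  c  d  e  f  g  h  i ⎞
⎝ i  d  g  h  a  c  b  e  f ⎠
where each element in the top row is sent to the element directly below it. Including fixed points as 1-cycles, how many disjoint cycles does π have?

The cycle decomposition is (a i f c g b d h e), which has 1 cycle (counting 1-cycles).

1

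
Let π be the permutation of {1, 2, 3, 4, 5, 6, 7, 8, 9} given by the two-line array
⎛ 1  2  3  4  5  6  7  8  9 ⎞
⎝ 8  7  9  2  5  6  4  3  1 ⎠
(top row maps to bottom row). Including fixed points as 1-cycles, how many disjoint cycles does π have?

4

The cycle decomposition is (1, 8, 3, 9)(2, 7, 4)(5)(6), which has 4 cycles (counting 1-cycles).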